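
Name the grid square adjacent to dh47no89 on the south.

Latitude extended square 9; −1 → 8.
The longitude characters are unchanged.

DH47no88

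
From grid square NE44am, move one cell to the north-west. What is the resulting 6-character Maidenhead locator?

NE34xn

Longitude subsquare a = 0; −1 → -1, wraps to 23 = x, carry into square.
Longitude square 4; −1 → 3.
Latitude subsquare m = 12; +1 → 13 = n.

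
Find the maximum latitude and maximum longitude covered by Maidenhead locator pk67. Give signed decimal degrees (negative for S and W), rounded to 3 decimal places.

18.000, 134.000

Field P=15, K=10: +15·20° lon, +10·10° lat → SW at lon 120°, lat 10°.
Square 6, 7: +6·2° lon, +7·1° lat → SW at lon 132°, lat 17°.
Cell spans 2° lon × 1° lat. NE corner is SW corner plus one full cell.
latitude 18.000, longitude 134.000.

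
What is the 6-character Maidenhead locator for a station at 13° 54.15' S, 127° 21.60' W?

Shift to the Maidenhead origin (180°W, 90°S): lon 52.6400, lat 76.0975.
Field: 52.6400/20 → 2 → C, 76.0975/10 → 7 → H; chars CH.
Square: 12.6400/2 → 6, 6.0975/1 → 6; chars 66.
Subsquare: 0.6400/0.0833333 → 7 → h, 0.0975/0.0416667 → 2 → c; chars hc.

CH66hc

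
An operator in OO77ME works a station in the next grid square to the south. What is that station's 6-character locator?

OO77md

Latitude subsquare e = 4; −1 → 3 = d.
The longitude characters are unchanged.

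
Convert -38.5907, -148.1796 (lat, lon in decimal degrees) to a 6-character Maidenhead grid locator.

Add 180° to longitude and 90° to latitude: 31.8204, 51.4093.
Field (20°×10°, letters A–R): 31.8204/20 → 1 → B, 51.4093/10 → 5 → F; chars BF.
Square (2°×1°, digits 0–9): 11.8204/2 → 5, 1.4093/1 → 1; chars 51.
Subsquare (5′×2.5′, letters a–x): 1.8204/0.0833333 → 21 → v, 0.4093/0.0416667 → 9 → j; chars vj.

BF51vj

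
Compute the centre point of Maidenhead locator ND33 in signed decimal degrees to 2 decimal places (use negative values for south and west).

-56.50, 87.00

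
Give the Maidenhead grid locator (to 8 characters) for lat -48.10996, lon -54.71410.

Offset from 180°W / 90°S: lon 125.28590°, lat 41.89004°.
Field (20°×10°, letters A–R): lon ⌊125.28590/20⌋ = 6 → G; lat ⌊41.89004/10⌋ = 4 → E.
Square (2°×1°, digits 0–9): lon ⌊5.28590/2⌋ = 2; lat ⌊1.89004/1⌋ = 1.
Subsquare (5′×2.5′, letters a–x): lon ⌊1.28590/0.0833333⌋ = 15 → p; lat ⌊0.89004/0.0416667⌋ = 21 → v.
Extended square (30″×15″, digits 0–9): lon ⌊0.03590/0.00833333⌋ = 4; lat ⌊0.01504/0.00416667⌋ = 3.

GE21pv43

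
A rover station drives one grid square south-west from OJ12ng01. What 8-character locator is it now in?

OJ12mg90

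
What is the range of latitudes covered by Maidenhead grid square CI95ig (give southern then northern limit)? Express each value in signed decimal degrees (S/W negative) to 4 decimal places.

-4.7500, -4.7083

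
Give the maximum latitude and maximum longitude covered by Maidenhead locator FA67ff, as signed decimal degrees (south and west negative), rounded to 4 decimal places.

-82.7500, -67.5000

Field F=5, A=0: +5·20° lon, +0·10° lat → SW at lon -80°, lat -90°.
Square 6, 7: +6·2° lon, +7·1° lat → SW at lon -68°, lat -83°.
Subsquare f=5, f=5: +5·0.0833333° lon, +5·0.0416667° lat → SW at lon -67.5833°, lat -82.7917°.
Cell spans 0.0833333° lon × 0.0416667° lat. NE corner is SW corner plus one full cell.
latitude -82.7500, longitude -67.5000.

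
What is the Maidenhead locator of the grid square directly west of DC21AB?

Longitude subsquare a = 0; −1 → -1, wraps to 23 = x, carry into square.
Longitude square 2; −1 → 1.
The latitude characters are unchanged.

DC11xb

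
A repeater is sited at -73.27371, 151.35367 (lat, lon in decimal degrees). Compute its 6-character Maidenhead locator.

Add 180° to longitude and 90° to latitude: 331.3537, 16.7263.
Field: lon ⌊331.3537/20⌋ = 16 → Q; lat ⌊16.7263/10⌋ = 1 → B.
Square: lon ⌊11.3537/2⌋ = 5; lat ⌊6.7263/1⌋ = 6.
Subsquare: lon ⌊1.3537/0.0833333⌋ = 16 → q; lat ⌊0.7263/0.0416667⌋ = 17 → r.

QB56qr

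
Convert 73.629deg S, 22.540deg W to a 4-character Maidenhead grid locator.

HB86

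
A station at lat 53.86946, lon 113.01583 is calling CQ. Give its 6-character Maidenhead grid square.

Add 180° to longitude and 90° to latitude: 293.0158, 143.8695.
Field (20°×10°, letters A–R): 293.0158/20 → 14 → O, 143.8695/10 → 14 → O; chars OO.
Square (2°×1°, digits 0–9): 13.0158/2 → 6, 3.8695/1 → 3; chars 63.
Subsquare (5′×2.5′, letters a–x): 1.0158/0.0833333 → 12 → m, 0.8695/0.0416667 → 20 → u; chars mu.

OO63mu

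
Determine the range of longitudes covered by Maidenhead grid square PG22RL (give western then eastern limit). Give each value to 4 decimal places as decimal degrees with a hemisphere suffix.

Field P=15, G=6: +15·20° lon, +6·10° lat → SW at lon 120°, lat -30°.
Square 2, 2: +2·2° lon, +2·1° lat → SW at lon 124°, lat -28°.
Subsquare r=17, l=11: +17·0.0833333° lon, +11·0.0416667° lat → SW at lon 125.417°, lat -27.5417°.
Cell spans 0.0833333° lon × 0.0416667° lat.
west 125.4167° E, east 125.5000° E.

125.4167° E, 125.5000° E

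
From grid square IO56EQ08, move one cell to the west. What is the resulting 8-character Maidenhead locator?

Longitude extended square 0; −1 → -1, wraps to 9, carry into subsquare.
Longitude subsquare e = 4; −1 → 3 = d.
The latitude characters are unchanged.

IO56dq98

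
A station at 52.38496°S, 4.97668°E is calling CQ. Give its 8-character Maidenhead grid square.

Offset from 180°W / 90°S: lon 184.97668°, lat 37.61504°.
Field: lon ⌊184.97668/20⌋ = 9 → J; lat ⌊37.61504/10⌋ = 3 → D.
Square: lon ⌊4.97668/2⌋ = 2; lat ⌊7.61504/1⌋ = 7.
Subsquare: lon ⌊0.97668/0.0833333⌋ = 11 → l; lat ⌊0.61504/0.0416667⌋ = 14 → o.
Extended square: lon ⌊0.06001/0.00833333⌋ = 7; lat ⌊0.03171/0.00416667⌋ = 7.

JD27lo77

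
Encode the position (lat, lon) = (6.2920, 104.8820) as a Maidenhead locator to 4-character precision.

OJ26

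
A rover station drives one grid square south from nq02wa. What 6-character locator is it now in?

NQ01wx

Latitude subsquare a = 0; −1 → -1, wraps to 23 = x, carry into square.
Latitude square 2; −1 → 1.
The longitude characters are unchanged.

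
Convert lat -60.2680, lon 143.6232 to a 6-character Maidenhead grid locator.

Add 180° to longitude and 90° to latitude: 323.6232, 29.7320.
Field: lon ⌊323.6232/20⌋ = 16 → Q; lat ⌊29.7320/10⌋ = 2 → C.
Square: lon ⌊3.6232/2⌋ = 1; lat ⌊9.7320/1⌋ = 9.
Subsquare: lon ⌊1.6232/0.0833333⌋ = 19 → t; lat ⌊0.7320/0.0416667⌋ = 17 → r.

QC19tr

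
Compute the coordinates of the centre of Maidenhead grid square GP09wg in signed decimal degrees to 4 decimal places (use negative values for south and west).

Field G=6, P=15: +6·20° lon, +15·10° lat → SW at lon -60°, lat 60°.
Square 0, 9: +0·2° lon, +9·1° lat → SW at lon -60°, lat 69°.
Subsquare w=22, g=6: +22·0.0833333° lon, +6·0.0416667° lat → SW at lon -58.1667°, lat 69.25°.
Cell spans 0.0833333° lon × 0.0416667° lat. Centre is SW corner plus half of each.
latitude 69.2708, longitude -58.1250.

69.2708, -58.1250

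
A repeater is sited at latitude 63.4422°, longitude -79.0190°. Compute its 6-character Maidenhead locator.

Shift to the Maidenhead origin (180°W, 90°S): lon 100.9810, lat 153.4422.
Field (20°×10°, letters A–R): lon ⌊100.9810/20⌋ = 5 → F; lat ⌊153.4422/10⌋ = 15 → P.
Square (2°×1°, digits 0–9): lon ⌊0.9810/2⌋ = 0; lat ⌊3.4422/1⌋ = 3.
Subsquare (5′×2.5′, letters a–x): lon ⌊0.9810/0.0833333⌋ = 11 → l; lat ⌊0.4422/0.0416667⌋ = 10 → k.

FP03lk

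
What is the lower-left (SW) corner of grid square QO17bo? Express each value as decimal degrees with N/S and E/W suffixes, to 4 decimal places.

Field Q=16, O=14: +16·20° lon, +14·10° lat → SW at lon 140°, lat 50°.
Square 1, 7: +1·2° lon, +7·1° lat → SW at lon 142°, lat 57°.
Subsquare b=1, o=14: +1·0.0833333° lon, +14·0.0416667° lat → SW at lon 142.083°, lat 57.5833°.
latitude 57.5833° N, longitude 142.0833° E.

57.5833° N, 142.0833° E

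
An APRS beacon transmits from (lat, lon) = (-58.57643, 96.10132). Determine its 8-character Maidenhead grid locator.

ND81bk21

Add 180° to longitude and 90° to latitude: 276.10132, 31.42357.
Field: 276.10132/20 → 13 → N, 31.42357/10 → 3 → D; chars ND.
Square: 16.10132/2 → 8, 1.42357/1 → 1; chars 81.
Subsquare: 0.10132/0.0833333 → 1 → b, 0.42357/0.0416667 → 10 → k; chars bk.
Extended square: 0.01799/0.00833333 → 2, 0.00690/0.00416667 → 1; chars 21.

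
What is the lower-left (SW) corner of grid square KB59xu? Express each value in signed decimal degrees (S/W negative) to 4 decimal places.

Field K=10, B=1: +10·20° lon, +1·10° lat → SW at lon 20°, lat -80°.
Square 5, 9: +5·2° lon, +9·1° lat → SW at lon 30°, lat -71°.
Subsquare x=23, u=20: +23·0.0833333° lon, +20·0.0416667° lat → SW at lon 31.9167°, lat -70.1667°.
latitude -70.1667, longitude 31.9167.

-70.1667, 31.9167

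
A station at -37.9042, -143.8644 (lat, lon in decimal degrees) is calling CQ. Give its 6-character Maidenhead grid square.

BF82bc

Add 180° to longitude and 90° to latitude: 36.1356, 52.0958.
Field: lon ⌊36.1356/20⌋ = 1 → B; lat ⌊52.0958/10⌋ = 5 → F.
Square: lon ⌊16.1356/2⌋ = 8; lat ⌊2.0958/1⌋ = 2.
Subsquare: lon ⌊0.1356/0.0833333⌋ = 1 → b; lat ⌊0.0958/0.0416667⌋ = 2 → c.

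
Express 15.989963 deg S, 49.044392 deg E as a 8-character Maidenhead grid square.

LH44ma52

Add 180° to longitude and 90° to latitude: 229.04439, 74.01004.
Field: lon ⌊229.04439/20⌋ = 11 → L; lat ⌊74.01004/10⌋ = 7 → H.
Square: lon ⌊9.04439/2⌋ = 4; lat ⌊4.01004/1⌋ = 4.
Subsquare: lon ⌊1.04439/0.0833333⌋ = 12 → m; lat ⌊0.01004/0.0416667⌋ = 0 → a.
Extended square: lon ⌊0.04439/0.00833333⌋ = 5; lat ⌊0.01004/0.00416667⌋ = 2.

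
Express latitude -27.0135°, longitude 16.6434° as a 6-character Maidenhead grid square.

Add 180° to longitude and 90° to latitude: 196.6434, 62.9865.
Field: 196.6434/20 → 9 → J, 62.9865/10 → 6 → G; chars JG.
Square: 16.6434/2 → 8, 2.9865/1 → 2; chars 82.
Subsquare: 0.6434/0.0833333 → 7 → h, 0.9865/0.0416667 → 23 → x; chars hx.

JG82hx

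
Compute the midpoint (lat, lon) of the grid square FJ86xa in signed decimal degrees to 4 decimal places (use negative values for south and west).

6.0208, -62.0417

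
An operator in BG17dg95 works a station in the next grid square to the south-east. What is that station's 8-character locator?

Longitude extended square 9; +1 → 10, wraps to 0, carry into subsquare.
Longitude subsquare d = 3; +1 → 4 = e.
Latitude extended square 5; −1 → 4.

BG17eg04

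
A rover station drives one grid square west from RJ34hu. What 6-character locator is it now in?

RJ34gu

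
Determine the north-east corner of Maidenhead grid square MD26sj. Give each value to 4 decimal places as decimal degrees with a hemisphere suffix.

53.5833° S, 65.5833° E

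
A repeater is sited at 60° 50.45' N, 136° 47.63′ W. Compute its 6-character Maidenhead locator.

CP10ou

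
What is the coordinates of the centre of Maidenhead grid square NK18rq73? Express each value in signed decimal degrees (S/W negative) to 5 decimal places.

Field N=13, K=10: +13·20° lon, +10·10° lat → SW at lon 80°, lat 10°.
Square 1, 8: +1·2° lon, +8·1° lat → SW at lon 82°, lat 18°.
Subsquare r=17, q=16: +17·0.0833333° lon, +16·0.0416667° lat → SW at lon 83.4167°, lat 18.6667°.
Extended square 7, 3: +7·0.00833333° lon, +3·0.00416667° lat → SW at lon 83.475°, lat 18.6792°.
Cell spans 0.00833333° lon × 0.00416667° lat. Centre is SW corner plus half of each.
latitude 18.68125, longitude 83.47917.

18.68125, 83.47917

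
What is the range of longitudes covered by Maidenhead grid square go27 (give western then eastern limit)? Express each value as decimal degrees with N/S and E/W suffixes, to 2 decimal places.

56.00° W, 54.00° W

Field G=6, O=14: +6·20° lon, +14·10° lat → SW at lon -60°, lat 50°.
Square 2, 7: +2·2° lon, +7·1° lat → SW at lon -56°, lat 57°.
Cell spans 2° lon × 1° lat.
west 56.00° W, east 54.00° W.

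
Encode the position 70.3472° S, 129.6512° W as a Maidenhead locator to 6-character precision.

CB59ep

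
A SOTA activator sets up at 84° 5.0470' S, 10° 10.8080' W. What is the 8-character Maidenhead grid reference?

IA45vv89

Shift to the Maidenhead origin (180°W, 90°S): lon 169.81987, lat 5.91588.
Field: 169.81987/20 → 8 → I, 5.91588/10 → 0 → A; chars IA.
Square: 9.81987/2 → 4, 5.91588/1 → 5; chars 45.
Subsquare: 1.81987/0.0833333 → 21 → v, 0.91588/0.0416667 → 21 → v; chars vv.
Extended square: 0.06987/0.00833333 → 8, 0.04088/0.00416667 → 9; chars 89.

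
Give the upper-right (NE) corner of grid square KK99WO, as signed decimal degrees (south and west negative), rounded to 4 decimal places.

19.6250, 39.9167

Field K=10, K=10: +10·20° lon, +10·10° lat → SW at lon 20°, lat 10°.
Square 9, 9: +9·2° lon, +9·1° lat → SW at lon 38°, lat 19°.
Subsquare w=22, o=14: +22·0.0833333° lon, +14·0.0416667° lat → SW at lon 39.8333°, lat 19.5833°.
Cell spans 0.0833333° lon × 0.0416667° lat. NE corner is SW corner plus one full cell.
latitude 19.6250, longitude 39.9167.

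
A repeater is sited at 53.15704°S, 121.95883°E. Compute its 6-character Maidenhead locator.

Shift to the Maidenhead origin (180°W, 90°S): lon 301.9588, lat 36.8430.
Field: 301.9588/20 → 15 → P, 36.8430/10 → 3 → D; chars PD.
Square: 1.9588/2 → 0, 6.8430/1 → 6; chars 06.
Subsquare: 1.9588/0.0833333 → 23 → x, 0.8430/0.0416667 → 20 → u; chars xu.

PD06xu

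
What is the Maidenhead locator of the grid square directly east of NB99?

Longitude square 9; +1 → 10, wraps to 0, carry into field.
Longitude field N = 13; +1 → 14 = O.
The latitude characters are unchanged.

OB09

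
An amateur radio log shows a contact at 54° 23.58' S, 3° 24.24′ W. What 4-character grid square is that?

ID85

Shift to the Maidenhead origin (180°W, 90°S): lon 176.60, lat 35.61.
Field: 176.60/20 → 8 → I, 35.61/10 → 3 → D; chars ID.
Square: 16.60/2 → 8, 5.61/1 → 5; chars 85.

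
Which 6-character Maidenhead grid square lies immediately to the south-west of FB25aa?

FB14xx

Longitude subsquare a = 0; −1 → -1, wraps to 23 = x, carry into square.
Longitude square 2; −1 → 1.
Latitude subsquare a = 0; −1 → -1, wraps to 23 = x, carry into square.
Latitude square 5; −1 → 4.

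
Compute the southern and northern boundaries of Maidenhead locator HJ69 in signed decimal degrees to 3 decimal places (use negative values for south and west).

9.000, 10.000

Field H=7, J=9: +7·20° lon, +9·10° lat → SW at lon -40°, lat 0°.
Square 6, 9: +6·2° lon, +9·1° lat → SW at lon -28°, lat 9°.
Cell spans 2° lon × 1° lat.
south 9.000, north 10.000.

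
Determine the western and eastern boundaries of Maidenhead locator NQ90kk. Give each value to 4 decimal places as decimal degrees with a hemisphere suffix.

98.8333° E, 98.9167° E

Field N=13, Q=16: +13·20° lon, +16·10° lat → SW at lon 80°, lat 70°.
Square 9, 0: +9·2° lon, +0·1° lat → SW at lon 98°, lat 70°.
Subsquare k=10, k=10: +10·0.0833333° lon, +10·0.0416667° lat → SW at lon 98.8333°, lat 70.4167°.
Cell spans 0.0833333° lon × 0.0416667° lat.
west 98.8333° E, east 98.9167° E.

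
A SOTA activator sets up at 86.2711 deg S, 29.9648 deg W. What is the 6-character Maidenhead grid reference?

Shift to the Maidenhead origin (180°W, 90°S): lon 150.0352, lat 3.7289.
Field: lon ⌊150.0352/20⌋ = 7 → H; lat ⌊3.7289/10⌋ = 0 → A.
Square: lon ⌊10.0352/2⌋ = 5; lat ⌊3.7289/1⌋ = 3.
Subsquare: lon ⌊0.0352/0.0833333⌋ = 0 → a; lat ⌊0.7289/0.0416667⌋ = 17 → r.

HA53ar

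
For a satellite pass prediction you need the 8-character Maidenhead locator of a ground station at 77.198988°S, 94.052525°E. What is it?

Shift to the Maidenhead origin (180°W, 90°S): lon 274.05253, lat 12.80101.
Field: lon ⌊274.05253/20⌋ = 13 → N; lat ⌊12.80101/10⌋ = 1 → B.
Square: lon ⌊14.05253/2⌋ = 7; lat ⌊2.80101/1⌋ = 2.
Subsquare: lon ⌊0.05253/0.0833333⌋ = 0 → a; lat ⌊0.80101/0.0416667⌋ = 19 → t.
Extended square: lon ⌊0.05253/0.00833333⌋ = 6; lat ⌊0.00935/0.00416667⌋ = 2.

NB72at62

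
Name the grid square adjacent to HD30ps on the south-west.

Longitude subsquare p = 15; −1 → 14 = o.
Latitude subsquare s = 18; −1 → 17 = r.

HD30or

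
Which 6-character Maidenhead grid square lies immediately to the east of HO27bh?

Longitude subsquare b = 1; +1 → 2 = c.
The latitude characters are unchanged.

HO27ch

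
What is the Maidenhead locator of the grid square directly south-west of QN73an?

Longitude subsquare a = 0; −1 → -1, wraps to 23 = x, carry into square.
Longitude square 7; −1 → 6.
Latitude subsquare n = 13; −1 → 12 = m.

QN63xm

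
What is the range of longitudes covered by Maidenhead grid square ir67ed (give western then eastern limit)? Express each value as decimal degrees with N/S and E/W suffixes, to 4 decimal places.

7.6667° W, 7.5833° W

Field I=8, R=17: +8·20° lon, +17·10° lat → SW at lon -20°, lat 80°.
Square 6, 7: +6·2° lon, +7·1° lat → SW at lon -8°, lat 87°.
Subsquare e=4, d=3: +4·0.0833333° lon, +3·0.0416667° lat → SW at lon -7.66667°, lat 87.125°.
Cell spans 0.0833333° lon × 0.0416667° lat.
west 7.6667° W, east 7.5833° W.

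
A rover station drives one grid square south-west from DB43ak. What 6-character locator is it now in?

DB33xj

Longitude subsquare a = 0; −1 → -1, wraps to 23 = x, carry into square.
Longitude square 4; −1 → 3.
Latitude subsquare k = 10; −1 → 9 = j.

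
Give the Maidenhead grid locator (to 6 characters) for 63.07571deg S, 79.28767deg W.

Add 180° to longitude and 90° to latitude: 100.7123, 26.9243.
Field: 100.7123/20 → 5 → F, 26.9243/10 → 2 → C; chars FC.
Square: 0.7123/2 → 0, 6.9243/1 → 6; chars 06.
Subsquare: 0.7123/0.0833333 → 8 → i, 0.9243/0.0416667 → 22 → w; chars iw.

FC06iw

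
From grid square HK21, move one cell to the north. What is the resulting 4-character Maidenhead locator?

Latitude square 1; +1 → 2.
The longitude characters are unchanged.

HK22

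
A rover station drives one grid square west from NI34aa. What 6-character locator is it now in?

NI24xa

Longitude subsquare a = 0; −1 → -1, wraps to 23 = x, carry into square.
Longitude square 3; −1 → 2.
The latitude characters are unchanged.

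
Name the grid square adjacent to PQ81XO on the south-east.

PQ91an

Longitude subsquare x = 23; +1 → 24, wraps to 0 = a, carry into square.
Longitude square 8; +1 → 9.
Latitude subsquare o = 14; −1 → 13 = n.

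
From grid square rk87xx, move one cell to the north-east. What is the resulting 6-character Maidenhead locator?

RK98aa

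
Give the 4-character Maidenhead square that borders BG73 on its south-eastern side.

BG82

Longitude square 7; +1 → 8.
Latitude square 3; −1 → 2.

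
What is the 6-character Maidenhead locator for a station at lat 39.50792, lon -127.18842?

Add 180° to longitude and 90° to latitude: 52.8116, 129.5079.
Field: 52.8116/20 → 2 → C, 129.5079/10 → 12 → M; chars CM.
Square: 12.8116/2 → 6, 9.5079/1 → 9; chars 69.
Subsquare: 0.8116/0.0833333 → 9 → j, 0.5079/0.0416667 → 12 → m; chars jm.

CM69jm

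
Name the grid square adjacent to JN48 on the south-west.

Longitude square 4; −1 → 3.
Latitude square 8; −1 → 7.

JN37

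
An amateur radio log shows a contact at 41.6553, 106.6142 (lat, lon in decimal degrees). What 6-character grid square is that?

ON31hp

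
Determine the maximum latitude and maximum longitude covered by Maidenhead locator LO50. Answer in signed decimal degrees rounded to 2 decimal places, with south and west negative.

51.00, 52.00

Field L=11, O=14: +11·20° lon, +14·10° lat → SW at lon 40°, lat 50°.
Square 5, 0: +5·2° lon, +0·1° lat → SW at lon 50°, lat 50°.
Cell spans 2° lon × 1° lat. NE corner is SW corner plus one full cell.
latitude 51.00, longitude 52.00.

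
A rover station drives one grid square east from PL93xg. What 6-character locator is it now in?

QL03ag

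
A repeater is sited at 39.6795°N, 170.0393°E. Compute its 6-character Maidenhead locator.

RM59aq

Add 180° to longitude and 90° to latitude: 350.0393, 129.6795.
Field: lon ⌊350.0393/20⌋ = 17 → R; lat ⌊129.6795/10⌋ = 12 → M.
Square: lon ⌊10.0393/2⌋ = 5; lat ⌊9.6795/1⌋ = 9.
Subsquare: lon ⌊0.0393/0.0833333⌋ = 0 → a; lat ⌊0.6795/0.0416667⌋ = 16 → q.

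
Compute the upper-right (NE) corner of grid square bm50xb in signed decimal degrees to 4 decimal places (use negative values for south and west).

Field B=1, M=12: +1·20° lon, +12·10° lat → SW at lon -160°, lat 30°.
Square 5, 0: +5·2° lon, +0·1° lat → SW at lon -150°, lat 30°.
Subsquare x=23, b=1: +23·0.0833333° lon, +1·0.0416667° lat → SW at lon -148.083°, lat 30.0417°.
Cell spans 0.0833333° lon × 0.0416667° lat. NE corner is SW corner plus one full cell.
latitude 30.0833, longitude -148.0000.

30.0833, -148.0000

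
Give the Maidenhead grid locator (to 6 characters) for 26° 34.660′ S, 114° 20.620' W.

Shift to the Maidenhead origin (180°W, 90°S): lon 65.6563, lat 63.4223.
Field: 65.6563/20 → 3 → D, 63.4223/10 → 6 → G; chars DG.
Square: 5.6563/2 → 2, 3.4223/1 → 3; chars 23.
Subsquare: 1.6563/0.0833333 → 19 → t, 0.4223/0.0416667 → 10 → k; chars tk.

DG23tk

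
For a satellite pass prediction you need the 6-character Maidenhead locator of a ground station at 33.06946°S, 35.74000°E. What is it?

KF76uw

Offset from 180°W / 90°S: lon 215.7400°, lat 56.9305°.
Field: lon ⌊215.7400/20⌋ = 10 → K; lat ⌊56.9305/10⌋ = 5 → F.
Square: lon ⌊15.7400/2⌋ = 7; lat ⌊6.9305/1⌋ = 6.
Subsquare: lon ⌊1.7400/0.0833333⌋ = 20 → u; lat ⌊0.9305/0.0416667⌋ = 22 → w.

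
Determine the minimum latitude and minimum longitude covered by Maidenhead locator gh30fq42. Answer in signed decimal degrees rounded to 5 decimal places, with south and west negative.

-19.32500, -53.55000

Field G=6, H=7: +6·20° lon, +7·10° lat → SW at lon -60°, lat -20°.
Square 3, 0: +3·2° lon, +0·1° lat → SW at lon -54°, lat -20°.
Subsquare f=5, q=16: +5·0.0833333° lon, +16·0.0416667° lat → SW at lon -53.5833°, lat -19.3333°.
Extended square 4, 2: +4·0.00833333° lon, +2·0.00416667° lat → SW at lon -53.55°, lat -19.325°.
latitude -19.32500, longitude -53.55000.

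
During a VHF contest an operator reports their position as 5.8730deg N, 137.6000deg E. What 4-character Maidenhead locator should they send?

PJ85

Offset from 180°W / 90°S: lon 317.60°, lat 95.87°.
Field: 317.60/20 → 15 → P, 95.87/10 → 9 → J; chars PJ.
Square: 17.60/2 → 8, 5.87/1 → 5; chars 85.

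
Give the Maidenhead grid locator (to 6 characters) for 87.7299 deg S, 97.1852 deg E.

NA82og

Offset from 180°W / 90°S: lon 277.1852°, lat 2.2701°.
Field (20°×10°, letters A–R): lon ⌊277.1852/20⌋ = 13 → N; lat ⌊2.2701/10⌋ = 0 → A.
Square (2°×1°, digits 0–9): lon ⌊17.1852/2⌋ = 8; lat ⌊2.2701/1⌋ = 2.
Subsquare (5′×2.5′, letters a–x): lon ⌊1.1852/0.0833333⌋ = 14 → o; lat ⌊0.2701/0.0416667⌋ = 6 → g.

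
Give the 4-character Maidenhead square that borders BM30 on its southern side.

BL39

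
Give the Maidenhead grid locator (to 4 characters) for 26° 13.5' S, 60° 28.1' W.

Offset from 180°W / 90°S: lon 119.53°, lat 63.77°.
Field: lon ⌊119.53/20⌋ = 5 → F; lat ⌊63.77/10⌋ = 6 → G.
Square: lon ⌊19.53/2⌋ = 9; lat ⌊3.77/1⌋ = 3.

FG93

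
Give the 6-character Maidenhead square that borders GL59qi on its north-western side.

Longitude subsquare q = 16; −1 → 15 = p.
Latitude subsquare i = 8; +1 → 9 = j.

GL59pj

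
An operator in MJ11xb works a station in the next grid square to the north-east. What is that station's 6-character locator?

MJ21ac

Longitude subsquare x = 23; +1 → 24, wraps to 0 = a, carry into square.
Longitude square 1; +1 → 2.
Latitude subsquare b = 1; +1 → 2 = c.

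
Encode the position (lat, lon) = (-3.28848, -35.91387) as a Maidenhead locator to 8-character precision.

Add 180° to longitude and 90° to latitude: 144.08613, 86.71152.
Field: lon ⌊144.08613/20⌋ = 7 → H; lat ⌊86.71152/10⌋ = 8 → I.
Square: lon ⌊4.08613/2⌋ = 2; lat ⌊6.71152/1⌋ = 6.
Subsquare: lon ⌊0.08613/0.0833333⌋ = 1 → b; lat ⌊0.71152/0.0416667⌋ = 17 → r.
Extended square: lon ⌊0.00280/0.00833333⌋ = 0; lat ⌊0.00319/0.00416667⌋ = 0.

HI26br00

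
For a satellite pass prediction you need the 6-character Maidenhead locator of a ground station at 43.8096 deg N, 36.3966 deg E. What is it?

Offset from 180°W / 90°S: lon 216.3966°, lat 133.8096°.
Field (20°×10°, letters A–R): lon ⌊216.3966/20⌋ = 10 → K; lat ⌊133.8096/10⌋ = 13 → N.
Square (2°×1°, digits 0–9): lon ⌊16.3966/2⌋ = 8; lat ⌊3.8096/1⌋ = 3.
Subsquare (5′×2.5′, letters a–x): lon ⌊0.3966/0.0833333⌋ = 4 → e; lat ⌊0.8096/0.0416667⌋ = 19 → t.

KN83et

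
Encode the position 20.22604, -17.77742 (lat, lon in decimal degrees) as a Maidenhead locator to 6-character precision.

IL10cf

Offset from 180°W / 90°S: lon 162.2226°, lat 110.2260°.
Field: lon ⌊162.2226/20⌋ = 8 → I; lat ⌊110.2260/10⌋ = 11 → L.
Square: lon ⌊2.2226/2⌋ = 1; lat ⌊0.2260/1⌋ = 0.
Subsquare: lon ⌊0.2226/0.0833333⌋ = 2 → c; lat ⌊0.2260/0.0416667⌋ = 5 → f.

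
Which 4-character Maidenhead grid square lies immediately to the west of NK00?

MK90

Longitude square 0; −1 → -1, wraps to 9, carry into field.
Longitude field N = 13; −1 → 12 = M.
The latitude characters are unchanged.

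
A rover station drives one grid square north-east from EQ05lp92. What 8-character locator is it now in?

Longitude extended square 9; +1 → 10, wraps to 0, carry into subsquare.
Longitude subsquare l = 11; +1 → 12 = m.
Latitude extended square 2; +1 → 3.

EQ05mp03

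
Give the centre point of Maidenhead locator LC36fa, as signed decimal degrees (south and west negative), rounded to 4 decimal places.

-63.9792, 46.4583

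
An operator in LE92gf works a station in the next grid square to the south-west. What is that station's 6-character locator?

LE92fe

Longitude subsquare g = 6; −1 → 5 = f.
Latitude subsquare f = 5; −1 → 4 = e.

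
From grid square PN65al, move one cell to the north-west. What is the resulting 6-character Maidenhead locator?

PN55xm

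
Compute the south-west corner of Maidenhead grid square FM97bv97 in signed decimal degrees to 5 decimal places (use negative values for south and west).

37.90417, -61.84167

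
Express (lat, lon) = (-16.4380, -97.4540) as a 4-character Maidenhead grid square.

Shift to the Maidenhead origin (180°W, 90°S): lon 82.55, lat 73.56.
Field (20°×10°, letters A–R): 82.55/20 → 4 → E, 73.56/10 → 7 → H; chars EH.
Square (2°×1°, digits 0–9): 2.55/2 → 1, 3.56/1 → 3; chars 13.

EH13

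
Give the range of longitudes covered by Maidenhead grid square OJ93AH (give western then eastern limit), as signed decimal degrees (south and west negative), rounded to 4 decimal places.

118.0000, 118.0833

Field O=14, J=9: +14·20° lon, +9·10° lat → SW at lon 100°, lat 0°.
Square 9, 3: +9·2° lon, +3·1° lat → SW at lon 118°, lat 3°.
Subsquare a=0, h=7: +0·0.0833333° lon, +7·0.0416667° lat → SW at lon 118°, lat 3.29167°.
Cell spans 0.0833333° lon × 0.0416667° lat.
west 118.0000, east 118.0833.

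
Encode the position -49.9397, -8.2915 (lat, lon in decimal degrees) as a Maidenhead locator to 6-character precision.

Offset from 180°W / 90°S: lon 171.7085°, lat 40.0603°.
Field: lon ⌊171.7085/20⌋ = 8 → I; lat ⌊40.0603/10⌋ = 4 → E.
Square: lon ⌊11.7085/2⌋ = 5; lat ⌊0.0603/1⌋ = 0.
Subsquare: lon ⌊1.7085/0.0833333⌋ = 20 → u; lat ⌊0.0603/0.0416667⌋ = 1 → b.

IE50ub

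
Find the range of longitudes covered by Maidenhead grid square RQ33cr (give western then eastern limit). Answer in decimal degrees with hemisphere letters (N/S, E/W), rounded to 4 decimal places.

166.1667° E, 166.2500° E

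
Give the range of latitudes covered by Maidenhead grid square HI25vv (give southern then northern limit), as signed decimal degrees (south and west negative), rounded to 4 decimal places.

Field H=7, I=8: +7·20° lon, +8·10° lat → SW at lon -40°, lat -10°.
Square 2, 5: +2·2° lon, +5·1° lat → SW at lon -36°, lat -5°.
Subsquare v=21, v=21: +21·0.0833333° lon, +21·0.0416667° lat → SW at lon -34.25°, lat -4.125°.
Cell spans 0.0833333° lon × 0.0416667° lat.
south -4.1250, north -4.0833.

-4.1250, -4.0833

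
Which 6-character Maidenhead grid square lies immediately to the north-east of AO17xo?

AO27ap

Longitude subsquare x = 23; +1 → 24, wraps to 0 = a, carry into square.
Longitude square 1; +1 → 2.
Latitude subsquare o = 14; +1 → 15 = p.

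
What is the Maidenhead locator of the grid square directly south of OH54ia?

OH53ix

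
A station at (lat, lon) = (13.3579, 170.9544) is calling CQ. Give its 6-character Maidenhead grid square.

RK53li

Offset from 180°W / 90°S: lon 350.9544°, lat 103.3579°.
Field: lon ⌊350.9544/20⌋ = 17 → R; lat ⌊103.3579/10⌋ = 10 → K.
Square: lon ⌊10.9544/2⌋ = 5; lat ⌊3.3579/1⌋ = 3.
Subsquare: lon ⌊0.9544/0.0833333⌋ = 11 → l; lat ⌊0.3579/0.0416667⌋ = 8 → i.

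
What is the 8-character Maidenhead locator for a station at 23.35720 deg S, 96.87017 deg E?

NG86kp44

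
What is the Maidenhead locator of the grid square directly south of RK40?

RJ49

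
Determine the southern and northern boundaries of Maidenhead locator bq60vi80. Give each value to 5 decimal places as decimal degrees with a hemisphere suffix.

70.33333° N, 70.33750° N

Field B=1, Q=16: +1·20° lon, +16·10° lat → SW at lon -160°, lat 70°.
Square 6, 0: +6·2° lon, +0·1° lat → SW at lon -148°, lat 70°.
Subsquare v=21, i=8: +21·0.0833333° lon, +8·0.0416667° lat → SW at lon -146.25°, lat 70.3333°.
Extended square 8, 0: +8·0.00833333° lon, +0·0.00416667° lat → SW at lon -146.183°, lat 70.3333°.
Cell spans 0.00833333° lon × 0.00416667° lat.
south 70.33333° N, north 70.33750° N.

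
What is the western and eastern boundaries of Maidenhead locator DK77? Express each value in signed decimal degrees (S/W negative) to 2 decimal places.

Field D=3, K=10: +3·20° lon, +10·10° lat → SW at lon -120°, lat 10°.
Square 7, 7: +7·2° lon, +7·1° lat → SW at lon -106°, lat 17°.
Cell spans 2° lon × 1° lat.
west -106.00, east -104.00.

-106.00, -104.00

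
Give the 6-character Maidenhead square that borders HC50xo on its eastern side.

HC60ao

Longitude subsquare x = 23; +1 → 24, wraps to 0 = a, carry into square.
Longitude square 5; +1 → 6.
The latitude characters are unchanged.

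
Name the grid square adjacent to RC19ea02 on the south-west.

RC19da91

Longitude extended square 0; −1 → -1, wraps to 9, carry into subsquare.
Longitude subsquare e = 4; −1 → 3 = d.
Latitude extended square 2; −1 → 1.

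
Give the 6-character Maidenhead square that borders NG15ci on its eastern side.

Longitude subsquare c = 2; +1 → 3 = d.
The latitude characters are unchanged.

NG15di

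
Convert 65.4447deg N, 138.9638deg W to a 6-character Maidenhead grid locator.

CP05mk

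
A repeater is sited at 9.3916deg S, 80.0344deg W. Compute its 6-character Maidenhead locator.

Add 180° to longitude and 90° to latitude: 99.9656, 80.6084.
Field: 99.9656/20 → 4 → E, 80.6084/10 → 8 → I; chars EI.
Square: 19.9656/2 → 9, 0.6084/1 → 0; chars 90.
Subsquare: 1.9656/0.0833333 → 23 → x, 0.6084/0.0416667 → 14 → o; chars xo.

EI90xo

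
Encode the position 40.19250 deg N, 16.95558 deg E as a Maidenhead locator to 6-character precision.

Offset from 180°W / 90°S: lon 196.9556°, lat 130.1925°.
Field: 196.9556/20 → 9 → J, 130.1925/10 → 13 → N; chars JN.
Square: 16.9556/2 → 8, 0.1925/1 → 0; chars 80.
Subsquare: 0.9556/0.0833333 → 11 → l, 0.1925/0.0416667 → 4 → e; chars le.

JN80le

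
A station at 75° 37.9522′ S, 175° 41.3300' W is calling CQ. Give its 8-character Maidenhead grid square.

AB24di78

Shift to the Maidenhead origin (180°W, 90°S): lon 4.31117, lat 14.36746.
Field: lon ⌊4.31117/20⌋ = 0 → A; lat ⌊14.36746/10⌋ = 1 → B.
Square: lon ⌊4.31117/2⌋ = 2; lat ⌊4.36746/1⌋ = 4.
Subsquare: lon ⌊0.31117/0.0833333⌋ = 3 → d; lat ⌊0.36746/0.0416667⌋ = 8 → i.
Extended square: lon ⌊0.06117/0.00833333⌋ = 7; lat ⌊0.03413/0.00416667⌋ = 8.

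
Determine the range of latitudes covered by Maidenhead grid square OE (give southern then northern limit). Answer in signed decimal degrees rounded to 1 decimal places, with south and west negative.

-50.0, -40.0

Field O=14, E=4: +14·20° lon, +4·10° lat → SW at lon 100°, lat -50°.
Cell spans 20° lon × 10° lat.
south -50.0, north -40.0.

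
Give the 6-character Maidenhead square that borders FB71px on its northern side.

Latitude subsquare x = 23; +1 → 24, wraps to 0 = a, carry into square.
Latitude square 1; +1 → 2.
The longitude characters are unchanged.

FB72pa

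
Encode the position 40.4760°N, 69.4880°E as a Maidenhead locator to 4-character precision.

MN40

Add 180° to longitude and 90° to latitude: 249.49, 130.48.
Field: lon ⌊249.49/20⌋ = 12 → M; lat ⌊130.48/10⌋ = 13 → N.
Square: lon ⌊9.49/2⌋ = 4; lat ⌊0.48/1⌋ = 0.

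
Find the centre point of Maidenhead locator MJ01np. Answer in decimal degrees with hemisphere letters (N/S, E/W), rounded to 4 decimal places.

Field M=12, J=9: +12·20° lon, +9·10° lat → SW at lon 60°, lat 0°.
Square 0, 1: +0·2° lon, +1·1° lat → SW at lon 60°, lat 1°.
Subsquare n=13, p=15: +13·0.0833333° lon, +15·0.0416667° lat → SW at lon 61.0833°, lat 1.625°.
Cell spans 0.0833333° lon × 0.0416667° lat. Centre is SW corner plus half of each.
latitude 1.6458° N, longitude 61.1250° E.

1.6458° N, 61.1250° E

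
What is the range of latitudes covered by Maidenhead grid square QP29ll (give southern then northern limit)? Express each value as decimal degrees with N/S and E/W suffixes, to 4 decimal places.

69.4583° N, 69.5000° N

Field Q=16, P=15: +16·20° lon, +15·10° lat → SW at lon 140°, lat 60°.
Square 2, 9: +2·2° lon, +9·1° lat → SW at lon 144°, lat 69°.
Subsquare l=11, l=11: +11·0.0833333° lon, +11·0.0416667° lat → SW at lon 144.917°, lat 69.4583°.
Cell spans 0.0833333° lon × 0.0416667° lat.
south 69.4583° N, north 69.5000° N.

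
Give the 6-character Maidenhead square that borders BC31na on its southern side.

BC30nx

Latitude subsquare a = 0; −1 → -1, wraps to 23 = x, carry into square.
Latitude square 1; −1 → 0.
The longitude characters are unchanged.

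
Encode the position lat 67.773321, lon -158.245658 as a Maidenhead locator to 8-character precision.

BP07vs05

Add 180° to longitude and 90° to latitude: 21.75434, 157.77332.
Field: 21.75434/20 → 1 → B, 157.77332/10 → 15 → P; chars BP.
Square: 1.75434/2 → 0, 7.77332/1 → 7; chars 07.
Subsquare: 1.75434/0.0833333 → 21 → v, 0.77332/0.0416667 → 18 → s; chars vs.
Extended square: 0.00434/0.00833333 → 0, 0.02332/0.00416667 → 5; chars 05.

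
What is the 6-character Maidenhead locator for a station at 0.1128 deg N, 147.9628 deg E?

QJ30xc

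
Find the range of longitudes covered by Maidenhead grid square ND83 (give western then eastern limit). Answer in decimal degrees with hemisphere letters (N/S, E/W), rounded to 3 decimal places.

Field N=13, D=3: +13·20° lon, +3·10° lat → SW at lon 80°, lat -60°.
Square 8, 3: +8·2° lon, +3·1° lat → SW at lon 96°, lat -57°.
Cell spans 2° lon × 1° lat.
west 96.000° E, east 98.000° E.

96.000° E, 98.000° E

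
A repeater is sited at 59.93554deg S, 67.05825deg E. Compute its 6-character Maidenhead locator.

MD30mb

Add 180° to longitude and 90° to latitude: 247.0582, 30.0645.
Field (20°×10°, letters A–R): 247.0582/20 → 12 → M, 30.0645/10 → 3 → D; chars MD.
Square (2°×1°, digits 0–9): 7.0582/2 → 3, 0.0645/1 → 0; chars 30.
Subsquare (5′×2.5′, letters a–x): 1.0582/0.0833333 → 12 → m, 0.0645/0.0416667 → 1 → b; chars mb.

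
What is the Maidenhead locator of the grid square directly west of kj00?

Longitude square 0; −1 → -1, wraps to 9, carry into field.
Longitude field K = 10; −1 → 9 = J.
The latitude characters are unchanged.

JJ90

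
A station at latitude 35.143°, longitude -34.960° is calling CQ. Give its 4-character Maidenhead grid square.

HM25

Offset from 180°W / 90°S: lon 145.04°, lat 125.14°.
Field: lon ⌊145.04/20⌋ = 7 → H; lat ⌊125.14/10⌋ = 12 → M.
Square: lon ⌊5.04/2⌋ = 2; lat ⌊5.14/1⌋ = 5.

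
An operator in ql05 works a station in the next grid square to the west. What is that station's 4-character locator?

Longitude square 0; −1 → -1, wraps to 9, carry into field.
Longitude field Q = 16; −1 → 15 = P.
The latitude characters are unchanged.

PL95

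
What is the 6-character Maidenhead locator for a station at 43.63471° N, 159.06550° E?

Add 180° to longitude and 90° to latitude: 339.0655, 133.6347.
Field (20°×10°, letters A–R): lon ⌊339.0655/20⌋ = 16 → Q; lat ⌊133.6347/10⌋ = 13 → N.
Square (2°×1°, digits 0–9): lon ⌊19.0655/2⌋ = 9; lat ⌊3.6347/1⌋ = 3.
Subsquare (5′×2.5′, letters a–x): lon ⌊1.0655/0.0833333⌋ = 12 → m; lat ⌊0.6347/0.0416667⌋ = 15 → p.

QN93mp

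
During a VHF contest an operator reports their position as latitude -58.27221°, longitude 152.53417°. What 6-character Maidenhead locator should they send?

Offset from 180°W / 90°S: lon 332.5342°, lat 31.7278°.
Field: 332.5342/20 → 16 → Q, 31.7278/10 → 3 → D; chars QD.
Square: 12.5342/2 → 6, 1.7278/1 → 1; chars 61.
Subsquare: 0.5342/0.0833333 → 6 → g, 0.7278/0.0416667 → 17 → r; chars gr.

QD61gr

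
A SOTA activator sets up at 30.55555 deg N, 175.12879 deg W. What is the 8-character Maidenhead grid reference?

Offset from 180°W / 90°S: lon 4.87121°, lat 120.55555°.
Field: lon ⌊4.87121/20⌋ = 0 → A; lat ⌊120.55555/10⌋ = 12 → M.
Square: lon ⌊4.87121/2⌋ = 2; lat ⌊0.55555/1⌋ = 0.
Subsquare: lon ⌊0.87121/0.0833333⌋ = 10 → k; lat ⌊0.55555/0.0416667⌋ = 13 → n.
Extended square: lon ⌊0.03788/0.00833333⌋ = 4; lat ⌊0.01388/0.00416667⌋ = 3.

AM20kn43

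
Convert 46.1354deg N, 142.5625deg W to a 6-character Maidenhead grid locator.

BN86rd

Shift to the Maidenhead origin (180°W, 90°S): lon 37.4375, lat 136.1354.
Field (20°×10°, letters A–R): 37.4375/20 → 1 → B, 136.1354/10 → 13 → N; chars BN.
Square (2°×1°, digits 0–9): 17.4375/2 → 8, 6.1354/1 → 6; chars 86.
Subsquare (5′×2.5′, letters a–x): 1.4375/0.0833333 → 17 → r, 0.1354/0.0416667 → 3 → d; chars rd.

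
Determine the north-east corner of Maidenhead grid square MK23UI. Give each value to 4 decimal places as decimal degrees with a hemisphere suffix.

13.3750° N, 65.7500° E

Field M=12, K=10: +12·20° lon, +10·10° lat → SW at lon 60°, lat 10°.
Square 2, 3: +2·2° lon, +3·1° lat → SW at lon 64°, lat 13°.
Subsquare u=20, i=8: +20·0.0833333° lon, +8·0.0416667° lat → SW at lon 65.6667°, lat 13.3333°.
Cell spans 0.0833333° lon × 0.0416667° lat. NE corner is SW corner plus one full cell.
latitude 13.3750° N, longitude 65.7500° E.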